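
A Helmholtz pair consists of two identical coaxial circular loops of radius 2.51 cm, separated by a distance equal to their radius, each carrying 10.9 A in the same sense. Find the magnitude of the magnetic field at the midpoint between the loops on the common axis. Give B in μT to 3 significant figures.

B ≈ 390 μT

Each loop contributes B = μ₀IR²/[2(R²+z²)^(3/2)] on the axis, with z measured from that loop.
Loop 1 (z = 0.01255 m): B₁ = 1.95×10⁻⁴ T. Loop 2 (z = 0.01255 m): B₂ = 1.95×10⁻⁴ T.
The fields add: B = B₁ + B₂ = 3.90×10⁻⁴ T.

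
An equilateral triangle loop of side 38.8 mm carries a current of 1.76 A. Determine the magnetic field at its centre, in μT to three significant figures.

B ≈ 81.6 μT

Each side is a finite straight segment at perpendicular distance d = a/(2 tan(π/3)) = 0.0112 m from the centre, with end-angles ±π/3.
One side contributes B₁ = (μ₀I/4πd)·2 sin(π/3) = 2.72×10⁻⁵ T.
All 3 sides add in the same direction: B = 3 × 2.72×10⁻⁵ = 8.16×10⁻⁵ T.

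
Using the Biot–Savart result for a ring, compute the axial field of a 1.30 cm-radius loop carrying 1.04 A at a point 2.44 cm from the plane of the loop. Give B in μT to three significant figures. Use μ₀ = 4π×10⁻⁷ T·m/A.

On the axis of a circular loop, B = μ₀IR² / [2(R²+z²)^(3/2)].
R² + z² = (0.013)² + (0.0244)² = 0.0007644 m², and (R²+z²)^(3/2) = 2.11×10⁻⁵ m³.
B = (4π×10⁻⁷ × 1.04 × 0.000169) / (2 × 2.11×10⁻⁵) = 5.23×10⁻⁶ T.

B ≈ 5.23 μT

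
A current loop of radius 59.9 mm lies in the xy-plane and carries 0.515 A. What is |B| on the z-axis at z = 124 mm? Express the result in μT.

B ≈ 0.445 μT

On the axis of a circular loop, B = μ₀IR² / [2(R²+z²)^(3/2)].
R² + z² = (0.0599)² + (0.124)² = 0.01896 m², and (R²+z²)^(3/2) = 2.61×10⁻³ m³.
B = (4π×10⁻⁷ × 0.515 × 0.003588) / (2 × 2.61×10⁻³) = 4.45×10⁻⁷ T.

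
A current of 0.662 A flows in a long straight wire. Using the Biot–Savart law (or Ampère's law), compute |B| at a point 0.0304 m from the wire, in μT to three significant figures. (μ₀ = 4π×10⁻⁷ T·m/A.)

For an infinitely long straight wire, B = μ₀I/(2πd).
B = (4π×10⁻⁷ × 0.662) / (2π × 0.0304) = 4.36×10⁻⁶ T.

B ≈ 4.36 μT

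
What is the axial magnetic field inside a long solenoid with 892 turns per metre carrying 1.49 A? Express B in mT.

Inside a long solenoid, B = μ₀nI with n = 892 turns/m.
B = 4π×10⁻⁷ × 892 × 1.49 = 1.67×10⁻³ T.

B ≈ 1.67 mT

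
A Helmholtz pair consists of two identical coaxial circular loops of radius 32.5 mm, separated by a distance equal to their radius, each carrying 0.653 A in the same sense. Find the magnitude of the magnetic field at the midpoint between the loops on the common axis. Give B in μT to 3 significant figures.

Each loop contributes B = μ₀IR²/[2(R²+z²)^(3/2)] on the axis, with z measured from that loop.
Loop 1 (z = 0.01625 m): B₁ = 9.03×10⁻⁶ T. Loop 2 (z = 0.01625 m): B₂ = 9.03×10⁻⁶ T.
The fields add: B = B₁ + B₂ = 1.81×10⁻⁵ T.

B ≈ 18.1 μT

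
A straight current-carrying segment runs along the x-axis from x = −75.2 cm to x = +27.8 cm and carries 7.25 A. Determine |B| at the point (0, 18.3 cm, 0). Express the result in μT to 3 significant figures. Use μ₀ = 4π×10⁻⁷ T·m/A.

For a finite straight segment, B = (μ₀I/4πd)(sinθ₁ + sinθ₂), where θ₁, θ₂ are the angles from the perpendicular to each end.
The perpendicular distance is d = 0.183 m; the end-offsets along the wire are a = 0.752 m and b = 0.278 m.
sinθ₁ = 0.752/√(0.752²+0.183²) = 0.9716; sinθ₂ = 0.278/√(0.278²+0.183²) = 0.8353.
B = (4π×10⁻⁷ × 7.25) / (4π × 0.183) × (0.9716 + 0.8353) = 7.16×10⁻⁶ T.

B ≈ 7.16 μT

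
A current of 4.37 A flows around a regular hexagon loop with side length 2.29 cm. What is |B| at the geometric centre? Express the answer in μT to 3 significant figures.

B ≈ 132 μT

Each side is a finite straight segment at perpendicular distance d = a/(2 tan(π/6)) = 0.01983 m from the centre, with end-angles ±π/6.
One side contributes B₁ = (μ₀I/4πd)·2 sin(π/6) = 2.20×10⁻⁵ T.
All 6 sides add in the same direction: B = 6 × 2.20×10⁻⁵ = 1.32×10⁻⁴ T.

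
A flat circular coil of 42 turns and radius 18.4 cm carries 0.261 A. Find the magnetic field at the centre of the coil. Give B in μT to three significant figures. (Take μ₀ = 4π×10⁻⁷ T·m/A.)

For an N-turn flat coil, B = Nμ₀I/(2R) with R = 0.184 m.
B = 42 × 8.91×10⁻⁷ T = 3.74×10⁻⁵ T.

B ≈ 37.4 μT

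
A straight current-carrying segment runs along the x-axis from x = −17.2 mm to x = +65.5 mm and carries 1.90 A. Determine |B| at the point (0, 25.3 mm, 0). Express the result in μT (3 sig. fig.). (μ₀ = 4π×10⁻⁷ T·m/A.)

For a finite straight segment, B = (μ₀I/4πd)(sinθ₁ + sinθ₂), where θ₁, θ₂ are the angles from the perpendicular to each end.
The perpendicular distance is d = 0.0253 m; the end-offsets along the wire are a = 0.0172 m and b = 0.0655 m.
sinθ₁ = 0.0172/√(0.0172²+0.0253²) = 0.5622; sinθ₂ = 0.0655/√(0.0655²+0.0253²) = 0.9328.
B = (4π×10⁻⁷ × 1.90) / (4π × 0.0253) × (0.5622 + 0.9328) = 1.12×10⁻⁵ T.

B ≈ 11.2 μT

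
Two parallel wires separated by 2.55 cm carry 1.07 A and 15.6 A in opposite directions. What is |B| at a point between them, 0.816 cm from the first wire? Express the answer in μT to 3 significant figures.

Each long wire gives B = μ₀I/(2πd). Distances are d₁ = 0.00816 m and d₂ = 0.01734 m.
B₁ = 2.62×10⁻⁵ T, B₂ = 1.80×10⁻⁴ T.
Between antiparallel currents both contributions point the same way, so they add. B = B₁ + B₂ = 2.62×10⁻⁵ + 1.80×10⁻⁴ = 2.06×10⁻⁴ T.

B ≈ 206 μT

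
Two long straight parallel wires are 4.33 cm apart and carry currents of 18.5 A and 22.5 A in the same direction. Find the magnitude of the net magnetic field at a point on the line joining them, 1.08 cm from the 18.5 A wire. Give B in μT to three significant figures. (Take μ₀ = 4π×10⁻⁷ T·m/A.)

Each long wire gives B = μ₀I/(2πd). Distances are d₁ = 0.0108 m and d₂ = 0.0325 m.
B₁ = 3.43×10⁻⁴ T, B₂ = 1.38×10⁻⁴ T.
Between parallel currents the two contributions point in opposite directions, so they subtract. B = |B₁ − B₂| = |3.43×10⁻⁴ − 1.38×10⁻⁴| = 2.04×10⁻⁴ T.

B ≈ 204 μT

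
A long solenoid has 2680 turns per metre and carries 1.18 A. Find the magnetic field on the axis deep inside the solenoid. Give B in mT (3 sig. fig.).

Inside a long solenoid, B = μ₀nI with n = 2680 turns/m.
B = 4π×10⁻⁷ × 2680 × 1.18 = 3.97×10⁻³ T.

B ≈ 3.97 mT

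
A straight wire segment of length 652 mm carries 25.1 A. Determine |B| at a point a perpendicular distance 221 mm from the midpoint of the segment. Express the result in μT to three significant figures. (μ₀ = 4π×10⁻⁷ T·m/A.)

For a finite straight segment, B = (μ₀I/4πd)(sinθ₁ + sinθ₂), where θ₁, θ₂ are the angles from the perpendicular to each end.
The perpendicular from the point meets the wire at its midpoint, so each end is L/2 = 0.326 m away along the wire.
sinθ₁ = 0.326/√(0.326²+0.221²) = 0.8277; sinθ₂ = 0.326/√(0.326²+0.221²) = 0.8277.
B = (4π×10⁻⁷ × 25.1) / (4π × 0.221) × (0.8277 + 0.8277) = 1.88×10⁻⁵ T.

B ≈ 18.8 μT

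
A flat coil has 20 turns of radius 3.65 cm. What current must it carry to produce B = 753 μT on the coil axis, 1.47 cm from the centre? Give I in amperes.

For an N-turn coil, B = Nμ₀IR²/[2(R²+z²)^(3/2)] with R = 0.0365 m, z = 0.0147 m, so I = 2B(R²+z²)^(3/2)/(Nμ₀R²) = 2 × 7.53×10⁻⁴ × 6.09×10⁻⁵ / (20 × 4π×10⁻⁷ × 0.001332) = 2.74 A.

I ≈ 2.74 A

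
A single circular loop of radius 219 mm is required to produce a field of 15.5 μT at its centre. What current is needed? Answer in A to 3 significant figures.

At the centre of a circular loop B = μ₀I/(2R), so I = 2RB/μ₀.
With R = 0.219 m, I = 2 × 0.219 × 1.55×10⁻⁵ / (4π×10⁻⁷) = 5.40 A.

I ≈ 5.40 A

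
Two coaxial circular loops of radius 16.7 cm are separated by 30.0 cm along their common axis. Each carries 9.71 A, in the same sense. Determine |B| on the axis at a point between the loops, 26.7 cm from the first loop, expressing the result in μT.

B ≈ 39.9 μT

Each loop contributes B = μ₀IR²/[2(R²+z²)^(3/2)] on the axis, with z measured from that loop.
Loop 1 (z = 0.267 m): B₁ = 5.45×10⁻⁶ T. Loop 2 (z = 0.033 m): B₂ = 3.45×10⁻⁵ T.
The fields add: B = B₁ + B₂ = 3.99×10⁻⁵ T.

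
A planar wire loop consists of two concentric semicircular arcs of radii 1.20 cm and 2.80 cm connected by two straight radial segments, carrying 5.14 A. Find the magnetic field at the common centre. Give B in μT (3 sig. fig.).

The radial connectors point toward the centre, so dl × r̂ = 0 and they contribute nothing.
Each semicircle gives μ₀I/(4R): inner arc 1.35×10⁻⁴ T, outer arc 5.77×10⁻⁵ T.
The two arcs carry current in opposite angular senses, so their fields oppose: B = |1.35×10⁻⁴ − 5.77×10⁻⁵| = 7.69×10⁻⁵ T.

B ≈ 76.9 μT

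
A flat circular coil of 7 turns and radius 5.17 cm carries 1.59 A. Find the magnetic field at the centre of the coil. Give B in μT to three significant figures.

For an N-turn flat coil, B = Nμ₀I/(2R) with R = 0.0517 m.
B = 7 × 1.93×10⁻⁵ T = 1.35×10⁻⁴ T.

B ≈ 135 μT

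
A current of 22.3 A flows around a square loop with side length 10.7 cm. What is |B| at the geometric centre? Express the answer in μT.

Each side is a finite straight segment at perpendicular distance d = a/(2 tan(π/4)) = 0.0535 m from the centre, with end-angles ±π/4.
One side contributes B₁ = (μ₀I/4πd)·2 sin(π/4) = 5.89×10⁻⁵ T.
All 4 sides add in the same direction: B = 4 × 5.89×10⁻⁵ = 2.36×10⁻⁴ T.

B ≈ 236 μT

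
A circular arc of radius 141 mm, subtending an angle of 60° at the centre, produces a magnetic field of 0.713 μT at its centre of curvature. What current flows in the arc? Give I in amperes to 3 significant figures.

I ≈ 0.960 A

For a circular arc, B = μ₀Iφ/(4πR) with φ in radians; here φ = 1.047 rad.
So I = 4πRB/(μ₀φ) = 4π × 0.141 × 7.13×10⁻⁷ / (4π×10⁻⁷ × 1.047) = 0.960 A.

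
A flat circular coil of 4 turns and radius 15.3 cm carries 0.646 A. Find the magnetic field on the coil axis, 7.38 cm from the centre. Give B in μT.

B ≈ 7.75 μT

For an N-turn flat coil, B = Nμ₀IR²/[2(R²+z²)^(3/2)] with R = 0.153 m, z = 0.0738 m.
B = 4 × 1.94×10⁻⁶ T = 7.75×10⁻⁶ T.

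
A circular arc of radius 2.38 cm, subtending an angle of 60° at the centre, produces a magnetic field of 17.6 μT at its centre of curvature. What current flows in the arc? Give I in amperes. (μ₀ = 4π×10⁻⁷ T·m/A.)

I ≈ 4.00 A

For a circular arc, B = μ₀Iφ/(4πR) with φ in radians; here φ = 1.047 rad.
So I = 4πRB/(μ₀φ) = 4π × 0.0238 × 1.76×10⁻⁵ / (4π×10⁻⁷ × 1.047) = 4.00 A.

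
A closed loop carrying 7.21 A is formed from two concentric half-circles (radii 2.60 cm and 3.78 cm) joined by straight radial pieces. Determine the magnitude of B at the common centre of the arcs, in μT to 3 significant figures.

The radial connectors point toward the centre, so dl × r̂ = 0 and they contribute nothing.
Each semicircle gives μ₀I/(4R): inner arc 8.71×10⁻⁵ T, outer arc 5.99×10⁻⁵ T.
The two arcs carry current in opposite angular senses, so their fields oppose: B = |8.71×10⁻⁵ − 5.99×10⁻⁵| = 2.72×10⁻⁵ T.

B ≈ 27.2 μT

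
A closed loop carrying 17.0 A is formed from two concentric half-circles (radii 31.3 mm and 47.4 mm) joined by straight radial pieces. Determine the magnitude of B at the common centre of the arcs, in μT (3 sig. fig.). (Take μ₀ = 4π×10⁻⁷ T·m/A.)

The radial connectors point toward the centre, so dl × r̂ = 0 and they contribute nothing.
Each semicircle gives μ₀I/(4R): inner arc 1.71×10⁻⁴ T, outer arc 1.13×10⁻⁴ T.
The two arcs carry current in opposite angular senses, so their fields oppose: B = |1.71×10⁻⁴ − 1.13×10⁻⁴| = 5.80×10⁻⁵ T.

B ≈ 58.0 μT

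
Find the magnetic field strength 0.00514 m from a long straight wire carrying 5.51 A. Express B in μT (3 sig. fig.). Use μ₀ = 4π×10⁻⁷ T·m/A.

B ≈ 214 μT

For an infinitely long straight wire, B = μ₀I/(2πd).
B = (4π×10⁻⁷ × 5.51) / (2π × 0.00514) = 2.14×10⁻⁴ T.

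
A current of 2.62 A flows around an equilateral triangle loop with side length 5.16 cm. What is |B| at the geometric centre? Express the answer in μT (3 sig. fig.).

B ≈ 91.4 μT

Each side is a finite straight segment at perpendicular distance d = a/(2 tan(π/3)) = 0.0149 m from the centre, with end-angles ±π/3.
One side contributes B₁ = (μ₀I/4πd)·2 sin(π/3) = 3.05×10⁻⁵ T.
All 3 sides add in the same direction: B = 3 × 3.05×10⁻⁵ = 9.14×10⁻⁵ T.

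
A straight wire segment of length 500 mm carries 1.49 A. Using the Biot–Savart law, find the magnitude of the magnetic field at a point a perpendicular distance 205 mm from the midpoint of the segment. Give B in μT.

For a finite straight segment, B = (μ₀I/4πd)(sinθ₁ + sinθ₂), where θ₁, θ₂ are the angles from the perpendicular to each end.
The perpendicular from the point meets the wire at its midpoint, so each end is L/2 = 0.25 m away along the wire.
sinθ₁ = 0.25/√(0.25²+0.205²) = 0.7733; sinθ₂ = 0.25/√(0.25²+0.205²) = 0.7733.
B = (4π×10⁻⁷ × 1.49) / (4π × 0.205) × (0.7733 + 0.7733) = 1.12×10⁻⁶ T.

B ≈ 1.12 μT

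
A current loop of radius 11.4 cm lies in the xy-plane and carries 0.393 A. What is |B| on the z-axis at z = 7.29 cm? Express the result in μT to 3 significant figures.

On the axis of a circular loop, B = μ₀IR² / [2(R²+z²)^(3/2)].
R² + z² = (0.114)² + (0.0729)² = 0.01831 m², and (R²+z²)^(3/2) = 2.48×10⁻³ m³.
B = (4π×10⁻⁷ × 0.393 × 0.013) / (2 × 2.48×10⁻³) = 1.30×10⁻⁶ T.

B ≈ 1.30 μT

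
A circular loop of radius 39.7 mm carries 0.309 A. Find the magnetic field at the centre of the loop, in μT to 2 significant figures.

At the centre of a circular loop the Biot–Savart law gives B = μ₀I/(2R).
B = (4π×10⁻⁷ × 0.309) / (2 × 0.0397) = 4.89×10⁻⁶ T.

B ≈ 4.9 μT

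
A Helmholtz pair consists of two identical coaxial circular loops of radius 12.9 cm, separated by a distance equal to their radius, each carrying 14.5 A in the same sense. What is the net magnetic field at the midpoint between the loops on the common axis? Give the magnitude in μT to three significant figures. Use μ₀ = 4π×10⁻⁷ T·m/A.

B ≈ 101 μT

Each loop contributes B = μ₀IR²/[2(R²+z²)^(3/2)] on the axis, with z measured from that loop.
Loop 1 (z = 0.0645 m): B₁ = 5.05×10⁻⁵ T. Loop 2 (z = 0.0645 m): B₂ = 5.05×10⁻⁵ T.
The fields add: B = B₁ + B₂ = 1.01×10⁻⁴ T.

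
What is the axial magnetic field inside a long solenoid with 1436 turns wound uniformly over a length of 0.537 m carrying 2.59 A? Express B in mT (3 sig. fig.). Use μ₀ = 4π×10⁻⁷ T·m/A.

Inside a long solenoid, B = μ₀nI with n = 2674 turns/m.
B = 4π×10⁻⁷ × 2674 × 2.59 = 8.70×10⁻³ T.

B ≈ 8.70 mT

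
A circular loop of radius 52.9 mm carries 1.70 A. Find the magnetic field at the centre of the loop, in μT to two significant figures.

B ≈ 20 μT

At the centre of a circular loop the Biot–Savart law gives B = μ₀I/(2R).
B = (4π×10⁻⁷ × 1.70) / (2 × 0.0529) = 2.02×10⁻⁵ T.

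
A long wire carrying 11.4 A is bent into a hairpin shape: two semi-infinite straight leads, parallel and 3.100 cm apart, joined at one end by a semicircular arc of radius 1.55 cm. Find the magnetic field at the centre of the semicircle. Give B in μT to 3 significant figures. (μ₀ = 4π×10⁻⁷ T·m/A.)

B ≈ 378 μT

The semicircular arc contributes B_arc = μ₀I·π/(4πR) = μ₀I/(4R) = 2.31×10⁻⁴ T.
Each semi-infinite lead is at perpendicular distance R = 0.0155 m from the centre, with the perpendicular foot at its near end, so it contributes μ₀I/(4πR); both point the same way, together 1.47×10⁻⁴ T.
Arc and leads all point the same direction: B = 2.31×10⁻⁴ + 1.47×10⁻⁴ = 3.78×10⁻⁴ T.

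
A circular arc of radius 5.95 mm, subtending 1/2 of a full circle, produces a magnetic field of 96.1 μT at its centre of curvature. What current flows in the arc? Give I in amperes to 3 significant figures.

I ≈ 1.82 A

For a circular arc, B = μ₀Iφ/(4πR) with φ in radians; here φ = 3.142 rad.
So I = 4πRB/(μ₀φ) = 4π × 0.00595 × 9.61×10⁻⁵ / (4π×10⁻⁷ × 3.142) = 1.82 A.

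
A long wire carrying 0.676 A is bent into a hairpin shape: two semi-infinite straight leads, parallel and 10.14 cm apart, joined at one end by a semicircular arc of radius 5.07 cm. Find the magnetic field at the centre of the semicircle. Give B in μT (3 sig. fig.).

The semicircular arc contributes B_arc = μ₀I·π/(4πR) = μ₀I/(4R) = 4.19×10⁻⁶ T.
Each semi-infinite lead is at perpendicular distance R = 0.0507 m from the centre, with the perpendicular foot at its near end, so it contributes μ₀I/(4πR); both point the same way, together 2.67×10⁻⁶ T.
Arc and leads all point the same direction: B = 4.19×10⁻⁶ + 2.67×10⁻⁶ = 6.86×10⁻⁶ T.

B ≈ 6.86 μT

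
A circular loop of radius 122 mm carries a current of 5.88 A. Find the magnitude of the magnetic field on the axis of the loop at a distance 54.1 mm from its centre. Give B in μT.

On the axis of a circular loop, B = μ₀IR² / [2(R²+z²)^(3/2)].
R² + z² = (0.122)² + (0.0541)² = 0.01781 m², and (R²+z²)^(3/2) = 2.38×10⁻³ m³.
B = (4π×10⁻⁷ × 5.88 × 0.01488) / (2 × 2.38×10⁻³) = 2.31×10⁻⁵ T.

B ≈ 23.1 μT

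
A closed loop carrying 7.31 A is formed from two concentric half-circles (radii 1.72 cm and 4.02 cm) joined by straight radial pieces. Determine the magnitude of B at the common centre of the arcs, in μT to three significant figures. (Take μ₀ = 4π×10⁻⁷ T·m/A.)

The radial connectors point toward the centre, so dl × r̂ = 0 and they contribute nothing.
Each semicircle gives μ₀I/(4R): inner arc 1.34×10⁻⁴ T, outer arc 5.71×10⁻⁵ T.
The two arcs carry current in opposite angular senses, so their fields oppose: B = |1.34×10⁻⁴ − 5.71×10⁻⁵| = 7.64×10⁻⁵ T.

B ≈ 76.4 μT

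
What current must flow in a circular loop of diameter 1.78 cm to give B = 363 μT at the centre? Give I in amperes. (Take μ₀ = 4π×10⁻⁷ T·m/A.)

I ≈ 5.14 A

At the centre of a circular loop B = μ₀I/(2R), so I = 2RB/μ₀.
With R = 0.0089 m, I = 2 × 0.0089 × 3.63×10⁻⁴ / (4π×10⁻⁷) = 5.14 A.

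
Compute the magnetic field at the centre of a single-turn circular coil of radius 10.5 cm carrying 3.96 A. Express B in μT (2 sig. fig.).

At the centre of a circular loop the Biot–Savart law gives B = μ₀I/(2R).
B = (4π×10⁻⁷ × 3.96) / (2 × 0.105) = 2.37×10⁻⁵ T.

B ≈ 24 μT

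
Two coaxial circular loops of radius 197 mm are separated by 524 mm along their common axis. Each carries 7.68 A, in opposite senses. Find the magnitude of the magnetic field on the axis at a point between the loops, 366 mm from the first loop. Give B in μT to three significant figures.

Each loop contributes B = μ₀IR²/[2(R²+z²)^(3/2)] on the axis, with z measured from that loop.
Loop 1 (z = 0.366 m): B₁ = 2.61×10⁻⁶ T. Loop 2 (z = 0.158 m): B₂ = 1.16×10⁻⁵ T.
The fields oppose: B = |B₁ − B₂| = 9.02×10⁻⁶ T.

B ≈ 9.02 μT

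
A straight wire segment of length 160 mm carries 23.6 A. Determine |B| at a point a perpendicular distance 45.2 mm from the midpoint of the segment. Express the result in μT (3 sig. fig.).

B ≈ 90.9 μT

For a finite straight segment, B = (μ₀I/4πd)(sinθ₁ + sinθ₂), where θ₁, θ₂ are the angles from the perpendicular to each end.
The perpendicular from the point meets the wire at its midpoint, so each end is L/2 = 0.08 m away along the wire.
sinθ₁ = 0.08/√(0.08²+0.0452²) = 0.8706; sinθ₂ = 0.08/√(0.08²+0.0452²) = 0.8706.
B = (4π×10⁻⁷ × 23.6) / (4π × 0.0452) × (0.8706 + 0.8706) = 9.09×10⁻⁵ T.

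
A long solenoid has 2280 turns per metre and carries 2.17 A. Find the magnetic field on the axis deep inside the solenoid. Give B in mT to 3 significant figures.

B ≈ 6.22 mT

Inside a long solenoid, B = μ₀nI with n = 2280 turns/m.
B = 4π×10⁻⁷ × 2280 × 2.17 = 6.22×10⁻³ T.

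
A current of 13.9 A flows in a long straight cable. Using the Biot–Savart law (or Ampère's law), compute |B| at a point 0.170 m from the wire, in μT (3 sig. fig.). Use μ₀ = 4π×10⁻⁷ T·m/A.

B ≈ 16.4 μT

For an infinitely long straight wire, B = μ₀I/(2πd).
B = (4π×10⁻⁷ × 13.9) / (2π × 0.17) = 1.64×10⁻⁵ T.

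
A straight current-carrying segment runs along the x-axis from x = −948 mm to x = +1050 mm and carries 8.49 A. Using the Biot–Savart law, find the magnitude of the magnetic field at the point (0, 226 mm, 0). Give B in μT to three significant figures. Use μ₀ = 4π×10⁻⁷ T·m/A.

B ≈ 7.33 μT

For a finite straight segment, B = (μ₀I/4πd)(sinθ₁ + sinθ₂), where θ₁, θ₂ are the angles from the perpendicular to each end.
The perpendicular distance is d = 0.226 m; the end-offsets along the wire are a = 0.948 m and b = 1.05 m.
sinθ₁ = 0.948/√(0.948²+0.226²) = 0.9727; sinθ₂ = 1.05/√(1.05²+0.226²) = 0.9776.
B = (4π×10⁻⁷ × 8.49) / (4π × 0.226) × (0.9727 + 0.9776) = 7.33×10⁻⁶ T.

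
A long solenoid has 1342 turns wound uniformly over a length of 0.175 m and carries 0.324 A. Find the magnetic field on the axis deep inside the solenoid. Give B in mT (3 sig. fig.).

Inside a long solenoid, B = μ₀nI with n = 7669 turns/m.
B = 4π×10⁻⁷ × 7669 × 0.324 = 3.12×10⁻³ T.

B ≈ 3.12 mT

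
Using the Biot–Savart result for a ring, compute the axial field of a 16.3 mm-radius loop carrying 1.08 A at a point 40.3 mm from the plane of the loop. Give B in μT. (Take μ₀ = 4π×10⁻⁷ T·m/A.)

B ≈ 2.19 μT

On the axis of a circular loop, B = μ₀IR² / [2(R²+z²)^(3/2)].
R² + z² = (0.0163)² + (0.0403)² = 0.00189 m², and (R²+z²)^(3/2) = 8.22×10⁻⁵ m³.
B = (4π×10⁻⁷ × 1.08 × 0.0002657) / (2 × 8.22×10⁻⁵) = 2.19×10⁻⁶ T.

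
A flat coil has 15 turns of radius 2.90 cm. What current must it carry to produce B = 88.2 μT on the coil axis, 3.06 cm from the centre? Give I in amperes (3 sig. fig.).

I ≈ 0.834 A

For an N-turn coil, B = Nμ₀IR²/[2(R²+z²)^(3/2)] with R = 0.029 m, z = 0.0306 m, so I = 2B(R²+z²)^(3/2)/(Nμ₀R²) = 2 × 8.82×10⁻⁵ × 7.49×10⁻⁵ / (15 × 4π×10⁻⁷ × 0.000841) = 0.834 A.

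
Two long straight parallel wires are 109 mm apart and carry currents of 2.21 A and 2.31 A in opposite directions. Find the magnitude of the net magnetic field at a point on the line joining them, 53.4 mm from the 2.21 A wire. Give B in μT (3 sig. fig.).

Each long wire gives B = μ₀I/(2πd). Distances are d₁ = 0.0534 m and d₂ = 0.0556 m.
B₁ = 8.28×10⁻⁶ T, B₂ = 8.31×10⁻⁶ T.
Between antiparallel currents both contributions point the same way, so they add. B = B₁ + B₂ = 8.28×10⁻⁶ + 8.31×10⁻⁶ = 1.66×10⁻⁵ T.

B ≈ 16.6 μT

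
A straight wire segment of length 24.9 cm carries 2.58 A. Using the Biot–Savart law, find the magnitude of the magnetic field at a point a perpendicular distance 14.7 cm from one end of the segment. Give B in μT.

For a finite straight segment, B = (μ₀I/4πd)(sinθ₁ + sinθ₂), where θ₁, θ₂ are the angles from the perpendicular to each end.
The perpendicular foot is at one end, so the two end-offsets along the wire are 0 and L = 0.249 m.
sinθ₁ = 0/√(0²+0.147²) = 0.0000; sinθ₂ = 0.249/√(0.249²+0.147²) = 0.8611.
B = (4π×10⁻⁷ × 2.58) / (4π × 0.147) × (0.0000 + 0.8611) = 1.51×10⁻⁶ T.

B ≈ 1.51 μT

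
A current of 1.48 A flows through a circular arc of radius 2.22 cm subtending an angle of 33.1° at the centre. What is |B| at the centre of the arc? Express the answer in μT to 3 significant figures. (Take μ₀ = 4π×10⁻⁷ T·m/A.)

The Biot–Savart field of a circular arc at its centre is B = μ₀Iφ/(4πR), with φ = 0.5777 rad.
B = (4π×10⁻⁷ × 1.48 × 0.5777) / (4π × 0.0222) = 3.85×10⁻⁶ T.

B ≈ 3.85 μT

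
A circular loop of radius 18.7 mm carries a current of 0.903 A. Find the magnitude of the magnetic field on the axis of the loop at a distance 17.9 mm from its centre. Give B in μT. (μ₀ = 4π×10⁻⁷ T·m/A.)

B ≈ 11.4 μT

On the axis of a circular loop, B = μ₀IR² / [2(R²+z²)^(3/2)].
R² + z² = (0.0187)² + (0.0179)² = 0.0006701 m², and (R²+z²)^(3/2) = 1.73×10⁻⁵ m³.
B = (4π×10⁻⁷ × 0.903 × 0.0003497) / (2 × 1.73×10⁻⁵) = 1.14×10⁻⁵ T.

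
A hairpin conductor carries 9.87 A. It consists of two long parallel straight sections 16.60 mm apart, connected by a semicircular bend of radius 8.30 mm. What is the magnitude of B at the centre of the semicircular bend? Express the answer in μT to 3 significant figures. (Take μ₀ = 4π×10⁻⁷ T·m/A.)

The semicircular arc contributes B_arc = μ₀I·π/(4πR) = μ₀I/(4R) = 3.74×10⁻⁴ T.
Each semi-infinite lead is at perpendicular distance R = 0.0083 m from the centre, with the perpendicular foot at its near end, so it contributes μ₀I/(4πR); both point the same way, together 2.38×10⁻⁴ T.
Arc and leads all point the same direction: B = 3.74×10⁻⁴ + 2.38×10⁻⁴ = 6.11×10⁻⁴ T.

B ≈ 611 μT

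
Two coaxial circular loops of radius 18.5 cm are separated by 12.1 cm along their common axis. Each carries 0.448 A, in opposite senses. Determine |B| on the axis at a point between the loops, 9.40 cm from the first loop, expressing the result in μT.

Each loop contributes B = μ₀IR²/[2(R²+z²)^(3/2)] on the axis, with z measured from that loop.
Loop 1 (z = 0.094 m): B₁ = 1.08×10⁻⁶ T. Loop 2 (z = 0.027 m): B₂ = 1.47×10⁻⁶ T.
The fields oppose: B = |B₁ − B₂| = 3.96×10⁻⁷ T.

B ≈ 0.396 μT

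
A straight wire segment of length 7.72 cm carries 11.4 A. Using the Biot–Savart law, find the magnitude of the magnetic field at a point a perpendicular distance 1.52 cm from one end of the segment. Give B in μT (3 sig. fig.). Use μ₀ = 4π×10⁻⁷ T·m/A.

B ≈ 73.6 μT

For a finite straight segment, B = (μ₀I/4πd)(sinθ₁ + sinθ₂), where θ₁, θ₂ are the angles from the perpendicular to each end.
The perpendicular foot is at one end, so the two end-offsets along the wire are 0 and L = 0.0772 m.
sinθ₁ = 0/√(0²+0.0152²) = 0.0000; sinθ₂ = 0.0772/√(0.0772²+0.0152²) = 0.9812.
B = (4π×10⁻⁷ × 11.4) / (4π × 0.0152) × (0.0000 + 0.9812) = 7.36×10⁻⁵ T.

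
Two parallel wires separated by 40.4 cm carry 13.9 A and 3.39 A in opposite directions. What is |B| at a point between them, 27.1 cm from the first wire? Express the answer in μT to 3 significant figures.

Each long wire gives B = μ₀I/(2πd). Distances are d₁ = 0.271 m and d₂ = 0.133 m.
B₁ = 1.03×10⁻⁵ T, B₂ = 5.10×10⁻⁶ T.
Between antiparallel currents both contributions point the same way, so they add. B = B₁ + B₂ = 1.03×10⁻⁵ + 5.10×10⁻⁶ = 1.54×10⁻⁵ T.

B ≈ 15.4 μT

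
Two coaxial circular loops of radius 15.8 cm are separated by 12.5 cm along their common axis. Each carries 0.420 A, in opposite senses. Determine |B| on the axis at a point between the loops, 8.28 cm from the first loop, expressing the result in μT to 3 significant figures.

Each loop contributes B = μ₀IR²/[2(R²+z²)^(3/2)] on the axis, with z measured from that loop.
Loop 1 (z = 0.0828 m): B₁ = 1.16×10⁻⁶ T. Loop 2 (z = 0.0422 m): B₂ = 1.51×10⁻⁶ T.
The fields oppose: B = |B₁ − B₂| = 3.46×10⁻⁷ T.

B ≈ 0.346 μT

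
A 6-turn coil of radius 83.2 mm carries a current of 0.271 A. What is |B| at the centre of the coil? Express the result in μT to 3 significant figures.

B ≈ 12.3 μT

For an N-turn flat coil, B = Nμ₀I/(2R) with R = 0.0832 m.
B = 6 × 2.05×10⁻⁶ T = 1.23×10⁻⁵ T.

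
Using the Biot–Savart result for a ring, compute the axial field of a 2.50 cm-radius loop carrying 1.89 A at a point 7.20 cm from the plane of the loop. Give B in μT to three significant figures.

B ≈ 1.68 μT

On the axis of a circular loop, B = μ₀IR² / [2(R²+z²)^(3/2)].
R² + z² = (0.025)² + (0.072)² = 0.005809 m², and (R²+z²)^(3/2) = 4.43×10⁻⁴ m³.
B = (4π×10⁻⁷ × 1.89 × 0.000625) / (2 × 4.43×10⁻⁴) = 1.68×10⁻⁶ T.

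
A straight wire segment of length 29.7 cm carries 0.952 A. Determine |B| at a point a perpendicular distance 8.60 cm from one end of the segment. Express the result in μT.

For a finite straight segment, B = (μ₀I/4πd)(sinθ₁ + sinθ₂), where θ₁, θ₂ are the angles from the perpendicular to each end.
The perpendicular foot is at one end, so the two end-offsets along the wire are 0 and L = 0.297 m.
sinθ₁ = 0/√(0²+0.086²) = 0.0000; sinθ₂ = 0.297/√(0.297²+0.086²) = 0.9605.
B = (4π×10⁻⁷ × 0.952) / (4π × 0.086) × (0.0000 + 0.9605) = 1.06×10⁻⁶ T.

B ≈ 1.06 μT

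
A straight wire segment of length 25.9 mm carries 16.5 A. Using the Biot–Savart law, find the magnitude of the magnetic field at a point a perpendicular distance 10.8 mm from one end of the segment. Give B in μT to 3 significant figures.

For a finite straight segment, B = (μ₀I/4πd)(sinθ₁ + sinθ₂), where θ₁, θ₂ are the angles from the perpendicular to each end.
The perpendicular foot is at one end, so the two end-offsets along the wire are 0 and L = 0.0259 m.
sinθ₁ = 0/√(0²+0.0108²) = 0.0000; sinθ₂ = 0.0259/√(0.0259²+0.0108²) = 0.9230.
B = (4π×10⁻⁷ × 16.5) / (4π × 0.0108) × (0.0000 + 0.9230) = 1.41×10⁻⁴ T.

B ≈ 141 μT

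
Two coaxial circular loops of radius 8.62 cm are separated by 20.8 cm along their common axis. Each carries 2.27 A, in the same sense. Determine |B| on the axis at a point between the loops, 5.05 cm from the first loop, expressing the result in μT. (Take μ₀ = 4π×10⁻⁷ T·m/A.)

B ≈ 12.5 μT

Each loop contributes B = μ₀IR²/[2(R²+z²)^(3/2)] on the axis, with z measured from that loop.
Loop 1 (z = 0.0505 m): B₁ = 1.06×10⁻⁵ T. Loop 2 (z = 0.1575 m): B₂ = 1.83×10⁻⁶ T.
The fields add: B = B₁ + B₂ = 1.25×10⁻⁵ T.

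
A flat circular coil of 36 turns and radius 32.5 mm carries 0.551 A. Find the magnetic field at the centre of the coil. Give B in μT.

B ≈ 383 μT

For an N-turn flat coil, B = Nμ₀I/(2R) with R = 0.0325 m.
B = 36 × 1.07×10⁻⁵ T = 3.83×10⁻⁴ T.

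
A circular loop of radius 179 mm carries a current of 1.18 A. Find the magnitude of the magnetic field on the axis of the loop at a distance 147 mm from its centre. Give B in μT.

On the axis of a circular loop, B = μ₀IR² / [2(R²+z²)^(3/2)].
R² + z² = (0.179)² + (0.147)² = 0.05365 m², and (R²+z²)^(3/2) = 1.24×10⁻² m³.
B = (4π×10⁻⁷ × 1.18 × 0.03204) / (2 × 1.24×10⁻²) = 1.91×10⁻⁶ T.

B ≈ 1.91 μT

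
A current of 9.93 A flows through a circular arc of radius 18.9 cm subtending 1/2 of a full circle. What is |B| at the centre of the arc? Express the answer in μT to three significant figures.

The Biot–Savart field of a circular arc at its centre is B = μ₀Iφ/(4πR), with φ = 3.142 rad.
B = (4π×10⁻⁷ × 9.93 × 3.142) / (4π × 0.189) = 1.65×10⁻⁵ T.

B ≈ 16.5 μT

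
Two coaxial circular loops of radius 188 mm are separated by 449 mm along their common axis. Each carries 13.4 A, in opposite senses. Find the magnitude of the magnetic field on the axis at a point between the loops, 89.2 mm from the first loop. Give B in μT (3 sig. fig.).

Each loop contributes B = μ₀IR²/[2(R²+z²)^(3/2)] on the axis, with z measured from that loop.
Loop 1 (z = 0.0892 m): B₁ = 3.30×10⁻⁵ T. Loop 2 (z = 0.3598 m): B₂ = 4.45×10⁻⁶ T.
The fields oppose: B = |B₁ − B₂| = 2.86×10⁻⁵ T.

B ≈ 28.6 μT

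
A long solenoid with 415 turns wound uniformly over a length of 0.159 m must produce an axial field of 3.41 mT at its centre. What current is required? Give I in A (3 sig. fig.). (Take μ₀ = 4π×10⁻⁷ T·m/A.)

Inside a long solenoid B = μ₀nI with n = 2610 m⁻¹, so I = B/(μ₀n).
I = 3.41×10⁻³ / (4π×10⁻⁷ × 2610) = 1.04 A.

I ≈ 1.04 A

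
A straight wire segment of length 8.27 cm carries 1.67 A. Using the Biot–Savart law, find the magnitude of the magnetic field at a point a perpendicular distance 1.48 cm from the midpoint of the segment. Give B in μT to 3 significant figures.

For a finite straight segment, B = (μ₀I/4πd)(sinθ₁ + sinθ₂), where θ₁, θ₂ are the angles from the perpendicular to each end.
The perpendicular from the point meets the wire at its midpoint, so each end is L/2 = 0.04135 m away along the wire.
sinθ₁ = 0.04135/√(0.04135²+0.0148²) = 0.9415; sinθ₂ = 0.04135/√(0.04135²+0.0148²) = 0.9415.
B = (4π×10⁻⁷ × 1.67) / (4π × 0.0148) × (0.9415 + 0.9415) = 2.12×10⁻⁵ T.

B ≈ 21.2 μT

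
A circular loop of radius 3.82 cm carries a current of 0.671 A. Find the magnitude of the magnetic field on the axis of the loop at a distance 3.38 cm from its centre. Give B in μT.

B ≈ 4.64 μT

On the axis of a circular loop, B = μ₀IR² / [2(R²+z²)^(3/2)].
R² + z² = (0.0382)² + (0.0338)² = 0.002602 m², and (R²+z²)^(3/2) = 1.33×10⁻⁴ m³.
B = (4π×10⁻⁷ × 0.671 × 0.001459) / (2 × 1.33×10⁻⁴) = 4.64×10⁻⁶ T.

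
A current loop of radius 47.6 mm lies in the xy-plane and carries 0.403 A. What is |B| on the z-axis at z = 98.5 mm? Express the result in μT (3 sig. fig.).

On the axis of a circular loop, B = μ₀IR² / [2(R²+z²)^(3/2)].
R² + z² = (0.0476)² + (0.0985)² = 0.01197 m², and (R²+z²)^(3/2) = 1.31×10⁻³ m³.
B = (4π×10⁻⁷ × 0.403 × 0.002266) / (2 × 1.31×10⁻³) = 4.38×10⁻⁷ T.

B ≈ 0.438 μT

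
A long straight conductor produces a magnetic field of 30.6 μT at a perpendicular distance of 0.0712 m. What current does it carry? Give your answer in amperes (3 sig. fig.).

For a long straight wire B = μ₀I/(2πd), so I = 2πdB/μ₀.
I = 2π × 0.0712 × 3.06×10⁻⁵ / (4π×10⁻⁷) = 10.9 A.

I ≈ 10.9 A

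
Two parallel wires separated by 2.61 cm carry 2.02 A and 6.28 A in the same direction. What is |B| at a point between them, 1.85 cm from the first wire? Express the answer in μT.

Each long wire gives B = μ₀I/(2πd). Distances are d₁ = 0.0185 m and d₂ = 0.0076 m.
B₁ = 2.18×10⁻⁵ T, B₂ = 1.65×10⁻⁴ T.
Between parallel currents the two contributions point in opposite directions, so they subtract. B = |B₁ − B₂| = |2.18×10⁻⁵ − 1.65×10⁻⁴| = 1.43×10⁻⁴ T.

B ≈ 143 μT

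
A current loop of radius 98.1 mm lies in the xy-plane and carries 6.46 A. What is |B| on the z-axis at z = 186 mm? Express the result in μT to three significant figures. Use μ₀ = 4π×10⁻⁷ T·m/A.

B ≈ 4.20 μT

On the axis of a circular loop, B = μ₀IR² / [2(R²+z²)^(3/2)].
R² + z² = (0.0981)² + (0.186)² = 0.04422 m², and (R²+z²)^(3/2) = 9.30×10⁻³ m³.
B = (4π×10⁻⁷ × 6.46 × 0.009624) / (2 × 9.30×10⁻³) = 4.20×10⁻⁶ T.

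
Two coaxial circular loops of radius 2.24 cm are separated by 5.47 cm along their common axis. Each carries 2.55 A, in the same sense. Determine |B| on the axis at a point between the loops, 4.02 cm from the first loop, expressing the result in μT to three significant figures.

Each loop contributes B = μ₀IR²/[2(R²+z²)^(3/2)] on the axis, with z measured from that loop.
Loop 1 (z = 0.0402 m): B₁ = 8.25×10⁻⁶ T. Loop 2 (z = 0.0145 m): B₂ = 4.23×10⁻⁵ T.
The fields add: B = B₁ + B₂ = 5.06×10⁻⁵ T.

B ≈ 50.6 μT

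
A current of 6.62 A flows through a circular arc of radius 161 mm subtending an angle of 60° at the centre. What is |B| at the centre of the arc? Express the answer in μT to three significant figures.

B ≈ 4.31 μT

The Biot–Savart field of a circular arc at its centre is B = μ₀Iφ/(4πR), with φ = 1.047 rad.
B = (4π×10⁻⁷ × 6.62 × 1.047) / (4π × 0.161) = 4.31×10⁻⁶ T.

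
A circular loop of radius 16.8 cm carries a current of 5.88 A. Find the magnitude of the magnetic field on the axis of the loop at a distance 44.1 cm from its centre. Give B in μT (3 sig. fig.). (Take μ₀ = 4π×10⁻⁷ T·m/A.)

B ≈ 0.992 μT

On the axis of a circular loop, B = μ₀IR² / [2(R²+z²)^(3/2)].
R² + z² = (0.168)² + (0.441)² = 0.2227 m², and (R²+z²)^(3/2) = 0.105 m³.
B = (4π×10⁻⁷ × 5.88 × 0.02822) / (2 × 0.105) = 9.92×10⁻⁷ T.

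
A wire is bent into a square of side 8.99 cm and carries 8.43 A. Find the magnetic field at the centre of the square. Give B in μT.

Each side is a finite straight segment at perpendicular distance d = a/(2 tan(π/4)) = 0.04495 m from the centre, with end-angles ±π/4.
One side contributes B₁ = (μ₀I/4πd)·2 sin(π/4) = 2.65×10⁻⁵ T.
All 4 sides add in the same direction: B = 4 × 2.65×10⁻⁵ = 1.06×10⁻⁴ T.

B ≈ 106 μT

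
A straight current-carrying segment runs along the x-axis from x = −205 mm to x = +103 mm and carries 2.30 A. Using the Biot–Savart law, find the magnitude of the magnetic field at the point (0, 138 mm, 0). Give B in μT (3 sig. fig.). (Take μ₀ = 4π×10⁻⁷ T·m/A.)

B ≈ 2.38 μT

For a finite straight segment, B = (μ₀I/4πd)(sinθ₁ + sinθ₂), where θ₁, θ₂ are the angles from the perpendicular to each end.
The perpendicular distance is d = 0.138 m; the end-offsets along the wire are a = 0.205 m and b = 0.103 m.
sinθ₁ = 0.205/√(0.205²+0.138²) = 0.8296; sinθ₂ = 0.103/√(0.103²+0.138²) = 0.5981.
B = (4π×10⁻⁷ × 2.30) / (4π × 0.138) × (0.8296 + 0.5981) = 2.38×10⁻⁶ T.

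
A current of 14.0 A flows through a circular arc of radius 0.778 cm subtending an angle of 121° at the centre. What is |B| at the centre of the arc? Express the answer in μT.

B ≈ 380 μT

The Biot–Savart field of a circular arc at its centre is B = μ₀Iφ/(4πR), with φ = 2.112 rad.
B = (4π×10⁻⁷ × 14.0 × 2.112) / (4π × 0.00778) = 3.80×10⁻⁴ T.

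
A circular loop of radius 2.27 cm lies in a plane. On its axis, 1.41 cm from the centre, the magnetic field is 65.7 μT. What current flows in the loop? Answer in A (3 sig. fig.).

On the axis of a loop, B = μ₀IR²/[2(R²+z²)^(3/2)], so I = 2B(R²+z²)^(3/2)/(μ₀R²).
R² + z² = 0.0005153 + 0.0001988 = 0.0007141 m²; raised to 3/2 gives 1.91×10⁻⁵ m³.
I = 2 × 6.57×10⁻⁵ × 1.91×10⁻⁵ / (1.26×10⁻⁶ × 0.0005153) = 3.87 A.

I ≈ 3.87 A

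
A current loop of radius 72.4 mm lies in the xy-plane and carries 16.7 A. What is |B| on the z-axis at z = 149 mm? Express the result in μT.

On the axis of a circular loop, B = μ₀IR² / [2(R²+z²)^(3/2)].
R² + z² = (0.0724)² + (0.149)² = 0.02744 m², and (R²+z²)^(3/2) = 4.55×10⁻³ m³.
B = (4π×10⁻⁷ × 16.7 × 0.005242) / (2 × 4.55×10⁻³) = 1.21×10⁻⁵ T.

B ≈ 12.1 μT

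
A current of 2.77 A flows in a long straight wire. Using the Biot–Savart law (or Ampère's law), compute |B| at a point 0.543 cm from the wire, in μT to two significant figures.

For an infinitely long straight wire, B = μ₀I/(2πd).
B = (4π×10⁻⁷ × 2.77) / (2π × 0.00543) = 1.02×10⁻⁴ T.

B ≈ 100 μT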